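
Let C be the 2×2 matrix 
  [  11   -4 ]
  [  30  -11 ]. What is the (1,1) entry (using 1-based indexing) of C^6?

Characteristic polynomial: r^2 - 1 = (r - 1)(r + 1), so the eigenvalues are -1, 1.
r=1: eigenvector (-2, -5).
r=-1: eigenvector (1, 3).
P = [[-2, 1], [-5, 3]], D = diag(1, -1), P⁻¹ = [[-3, 1], [-5, 2]].
C⁶ = P·diag(1, 1)·P⁻¹ = [[1, 0], [0, 1]].
The requested entry is 1.

1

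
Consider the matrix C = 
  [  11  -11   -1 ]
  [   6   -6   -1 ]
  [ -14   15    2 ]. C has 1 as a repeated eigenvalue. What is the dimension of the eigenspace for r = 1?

C − 1I = [[10, -11, -1], [6, -7, -1], [-14, 15, 1]].
This matrix has rank 2, so its null space has dimension 3 − 2 = 1.

1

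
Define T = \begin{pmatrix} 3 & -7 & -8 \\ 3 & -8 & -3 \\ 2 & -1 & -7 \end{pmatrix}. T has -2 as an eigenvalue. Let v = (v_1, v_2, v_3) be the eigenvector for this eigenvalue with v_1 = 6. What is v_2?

T + 2I = [[5, -7, -8], [3, -6, -3], [2, -1, -5]].
Solving (T + 2I)v = 0 gives the eigenspace spanned by (6, 2, 2).
With v_1 = 6, v = (6, 2, 2), so v_2 = 2.

2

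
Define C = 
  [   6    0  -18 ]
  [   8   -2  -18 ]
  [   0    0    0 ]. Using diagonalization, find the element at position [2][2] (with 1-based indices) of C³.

Characteristic polynomial: s^3 - 4s^2 - 12s = s(s - 6)(s + 2), so the eigenvalues are -2, 0, 6.
s=6: eigenvector (1, 1, 0).
s=-2: eigenvector (0, 1, 0).
s=0: eigenvector (3, 3, 1).
P = [[1, 0, 3], [1, 1, 3], [0, 0, 1]], D = diag(6, -2, 0), P⁻¹ = [[1, 0, -3], [-1, 1, 0], [0, 0, 1]].
C³ = P·diag(216, -8, 0)·P⁻¹ = [[216, 0, -648], [224, -8, -648], [0, 0, 0]].
The requested entry is -8.

-8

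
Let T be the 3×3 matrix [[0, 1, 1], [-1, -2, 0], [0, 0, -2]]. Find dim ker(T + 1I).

T + 1I = [[1, 1, 1], [-1, -1, 0], [0, 0, -1]].
This matrix has rank 2, so its null space has dimension 3 − 2 = 1.

1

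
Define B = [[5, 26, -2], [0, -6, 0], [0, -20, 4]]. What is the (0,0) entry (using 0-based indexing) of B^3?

Characteristic polynomial: t^3 - 3t^2 - 34t + 120 = (t - 5)(t - 4)(t + 6), so the eigenvalues are -6, 4, 5.
t=5: eigenvector (1, 0, 0).
t=-6: eigenvector (-2, 1, 2).
t=4: eigenvector (2, 0, 1).
P = [[1, -2, 2], [0, 1, 0], [0, 2, 1]], D = diag(5, -6, 4), P⁻¹ = [[1, 6, -2], [0, 1, 0], [0, -2, 1]].
B³ = P·diag(125, -216, 64)·P⁻¹ = [[125, 926, -122], [0, -216, 0], [0, -560, 64]].
The requested entry is 125.

125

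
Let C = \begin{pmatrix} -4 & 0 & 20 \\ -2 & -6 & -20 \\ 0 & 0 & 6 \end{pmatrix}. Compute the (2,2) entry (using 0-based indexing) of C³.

216

Characteristic polynomial: s^3 + 4s^2 - 36s - 144 = (s - 6)(s + 4)(s + 6), so the eigenvalues are -6, -4, 6.
s=-4: eigenvector (1, -1, 0).
s=-6: eigenvector (0, 1, 0).
s=6: eigenvector (2, -2, 1).
P = [[1, 0, 2], [-1, 1, -2], [0, 0, 1]], D = diag(-4, -6, 6), P⁻¹ = [[1, 0, -2], [1, 1, 0], [0, 0, 1]].
C³ = P·diag(-64, -216, 216)·P⁻¹ = [[-64, 0, 560], [-152, -216, -560], [0, 0, 216]].
The requested entry is 216.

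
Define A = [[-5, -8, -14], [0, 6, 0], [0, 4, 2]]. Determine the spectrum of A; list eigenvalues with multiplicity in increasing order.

-5, 2, 6

Characteristic polynomial: p(μ) = μ^3 - 3μ^2 - 28μ + 60 = (μ - 6)(μ - 2)(μ + 5).
Roots (with multiplicity): -5, 2, 6.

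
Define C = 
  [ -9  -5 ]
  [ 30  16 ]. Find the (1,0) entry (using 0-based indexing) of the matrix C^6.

Characteristic polynomial: s^2 - 7s + 6 = (s - 6)(s - 1), so the eigenvalues are 1, 6.
s=6: eigenvector (-1, 3).
s=1: eigenvector (-1, 2).
P = [[-1, -1], [3, 2]], D = diag(6, 1), P⁻¹ = [[2, 1], [-3, -1]].
C⁶ = P·diag(46656, 1)·P⁻¹ = [[-93309, -46655], [279930, 139966]].
The requested entry is 279930.

279930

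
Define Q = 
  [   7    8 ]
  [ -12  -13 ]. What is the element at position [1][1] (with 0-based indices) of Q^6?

Characteristic polynomial: s^2 + 6s + 5 = (s + 1)(s + 5), so the eigenvalues are -5, -1.
s=-5: eigenvector (-2, 3).
s=-1: eigenvector (-1, 1).
P = [[-2, -1], [3, 1]], D = diag(-5, -1), P⁻¹ = [[1, 1], [-3, -2]].
Q⁶ = P·diag(15625, 1)·P⁻¹ = [[-31247, -31248], [46872, 46873]].
The requested entry is 46873.

46873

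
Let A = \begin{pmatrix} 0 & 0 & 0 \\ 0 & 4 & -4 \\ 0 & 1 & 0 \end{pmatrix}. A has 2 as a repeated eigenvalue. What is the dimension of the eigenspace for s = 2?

1

A − 2I = [[-2, 0, 0], [0, 2, -4], [0, 1, -2]].
This matrix has rank 2, so its null space has dimension 3 − 2 = 1.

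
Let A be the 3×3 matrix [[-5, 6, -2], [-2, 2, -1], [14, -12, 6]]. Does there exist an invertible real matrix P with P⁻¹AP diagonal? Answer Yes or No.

No

Characteristic polynomial: p(λ) = λ^3 - 3λ^2 + 4 = (λ - 2)^2(λ + 1).
λ = 2 has algebraic multiplicity 2; rank(A − 2I) = 2, so geometric multiplicity = 1.
Geometric multiplicity < algebraic multiplicity, so A is not diagonalizable.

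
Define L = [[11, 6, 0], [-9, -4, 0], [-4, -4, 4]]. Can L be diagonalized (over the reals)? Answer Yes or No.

Characteristic polynomial: p(s) = s^3 - 11s^2 + 38s - 40 = (s - 5)(s - 4)(s - 2).
All 3 eigenvalues are distinct, so L is diagonalizable.

Yes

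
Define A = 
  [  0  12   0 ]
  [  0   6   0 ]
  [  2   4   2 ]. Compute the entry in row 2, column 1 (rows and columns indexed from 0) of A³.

400

Characteristic polynomial: λ^3 - 8λ^2 + 12λ = λ(λ - 6)(λ - 2), so the eigenvalues are 0, 2, 6.
λ=0: eigenvector (1, 0, -1).
λ=2: eigenvector (0, 0, 1).
λ=6: eigenvector (2, 1, 2).
P = [[1, 0, 2], [0, 0, 1], [-1, 1, 2]], D = diag(0, 2, 6), P⁻¹ = [[1, -2, 0], [1, -4, 1], [0, 1, 0]].
A³ = P·diag(0, 8, 216)·P⁻¹ = [[0, 432, 0], [0, 216, 0], [8, 400, 8]].
The requested entry is 400.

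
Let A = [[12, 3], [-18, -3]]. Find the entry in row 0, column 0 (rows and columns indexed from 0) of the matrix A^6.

Characteristic polynomial: μ^2 - 9μ + 18 = (μ - 6)(μ - 3), so the eigenvalues are 3, 6.
μ=3: eigenvector (1, -3).
μ=6: eigenvector (1, -2).
P = [[1, 1], [-3, -2]], D = diag(3, 6), P⁻¹ = [[-2, -1], [3, 1]].
A⁶ = P·diag(729, 46656)·P⁻¹ = [[138510, 45927], [-275562, -91125]].
The requested entry is 138510.

138510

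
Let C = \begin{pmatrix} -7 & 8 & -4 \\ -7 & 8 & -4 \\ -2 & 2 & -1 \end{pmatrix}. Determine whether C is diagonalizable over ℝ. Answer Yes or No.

Characteristic polynomial: p(s) = s^3 - s = s(s - 1)(s + 1).
All 3 eigenvalues are distinct, so C is diagonalizable.

Yes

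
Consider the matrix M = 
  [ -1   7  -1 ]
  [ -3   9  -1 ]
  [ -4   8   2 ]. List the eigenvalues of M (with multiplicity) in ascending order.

2, 4, 4

Characteristic polynomial: p(r) = r^3 - 10r^2 + 32r - 32 = (r - 4)^2(r - 2).
Roots (with multiplicity): 2, 4, 4.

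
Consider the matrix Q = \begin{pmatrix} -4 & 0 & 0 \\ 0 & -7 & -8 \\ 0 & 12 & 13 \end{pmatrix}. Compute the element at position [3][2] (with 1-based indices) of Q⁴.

1872

Characteristic polynomial: μ^3 - 2μ^2 - 19μ + 20 = (μ - 5)(μ - 1)(μ + 4), so the eigenvalues are -4, 1, 5.
μ=1: eigenvector (0, 1, -1).
μ=-4: eigenvector (1, 0, 0).
μ=5: eigenvector (0, -2, 3).
P = [[0, 1, 0], [1, 0, -2], [-1, 0, 3]], D = diag(1, -4, 5), P⁻¹ = [[0, 3, 2], [1, 0, 0], [0, 1, 1]].
Q⁴ = P·diag(1, 256, 625)·P⁻¹ = [[256, 0, 0], [0, -1247, -1248], [0, 1872, 1873]].
The requested entry is 1872.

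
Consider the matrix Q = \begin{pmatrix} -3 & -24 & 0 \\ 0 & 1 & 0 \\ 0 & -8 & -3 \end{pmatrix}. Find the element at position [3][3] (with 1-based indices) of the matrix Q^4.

81

Characteristic polynomial: s^3 + 5s^2 + 3s - 9 = (s - 1)(s + 3)^2, so the eigenvalues are -3, -3, 1.
s=-3: eigenvector (1, 0, 0).
s=1: eigenvector (-6, 1, -2).
s=-3: eigenvector (2, 0, 1).
P = [[1, -6, 2], [0, 1, 0], [0, -2, 1]], D = diag(-3, 1, -3), P⁻¹ = [[1, 2, -2], [0, 1, 0], [0, 2, 1]].
Q⁴ = P·diag(81, 1, 81)·P⁻¹ = [[81, 480, 0], [0, 1, 0], [0, 160, 81]].
The requested entry is 81.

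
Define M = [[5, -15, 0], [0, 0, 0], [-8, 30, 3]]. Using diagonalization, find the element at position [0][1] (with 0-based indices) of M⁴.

Characteristic polynomial: r^3 - 8r^2 + 15r = r(r - 5)(r - 3), so the eigenvalues are 0, 3, 5.
r=5: eigenvector (1, 0, -4).
r=0: eigenvector (3, 1, -2).
r=3: eigenvector (0, 0, 1).
P = [[1, 3, 0], [0, 1, 0], [-4, -2, 1]], D = diag(5, 0, 3), P⁻¹ = [[1, -3, 0], [0, 1, 0], [4, -10, 1]].
M⁴ = P·diag(625, 0, 81)·P⁻¹ = [[625, -1875, 0], [0, 0, 0], [-2176, 6690, 81]].
The requested entry is -1875.

-1875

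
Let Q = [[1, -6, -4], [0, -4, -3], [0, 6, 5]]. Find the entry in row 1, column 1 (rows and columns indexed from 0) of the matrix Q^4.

Characteristic polynomial: t^3 - 2t^2 - t + 2 = (t - 2)(t - 1)(t + 1), so the eigenvalues are -1, 1, 2.
t=1: eigenvector (1, 0, 0).
t=2: eigenvector (-2, -1, 2).
t=-1: eigenvector (-1, -1, 1).
P = [[1, -2, -1], [0, -1, -1], [0, 2, 1]], D = diag(1, 2, -1), P⁻¹ = [[1, 0, 1], [0, 1, 1], [0, -2, -1]].
Q⁴ = P·diag(1, 16, 1)·P⁻¹ = [[1, -30, -30], [0, -14, -15], [0, 30, 31]].
The requested entry is -14.

-14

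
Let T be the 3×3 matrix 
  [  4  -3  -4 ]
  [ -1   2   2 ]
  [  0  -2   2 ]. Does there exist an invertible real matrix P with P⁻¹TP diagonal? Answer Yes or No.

Characteristic polynomial: p(s) = s^3 - 8s^2 + 21s - 18 = (s - 3)^2(s - 2).
s = 3 has algebraic multiplicity 2; rank(T − 3I) = 2, so geometric multiplicity = 1.
Geometric multiplicity < algebraic multiplicity, so T is not diagonalizable.

No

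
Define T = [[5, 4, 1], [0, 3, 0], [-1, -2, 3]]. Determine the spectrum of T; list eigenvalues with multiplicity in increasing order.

3, 4, 4

Characteristic polynomial: p(s) = s^3 - 11s^2 + 40s - 48 = (s - 4)^2(s - 3).
Roots (with multiplicity): 3, 4, 4.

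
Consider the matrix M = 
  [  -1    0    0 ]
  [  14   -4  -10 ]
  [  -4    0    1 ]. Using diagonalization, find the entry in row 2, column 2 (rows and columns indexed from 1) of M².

Characteristic polynomial: λ^3 + 4λ^2 - λ - 4 = (λ - 1)(λ + 1)(λ + 4), so the eigenvalues are -4, -1, 1.
λ=-4: eigenvector (0, 1, 0).
λ=-1: eigenvector (1, -2, 2).
λ=1: eigenvector (0, -2, 1).
P = [[0, 1, 0], [1, -2, -2], [0, 2, 1]], D = diag(-4, -1, 1), P⁻¹ = [[-2, 1, 2], [1, 0, 0], [-2, 0, 1]].
M² = P·diag(16, 1, 1)·P⁻¹ = [[1, 0, 0], [-30, 16, 30], [0, 0, 1]].
The requested entry is 16.

16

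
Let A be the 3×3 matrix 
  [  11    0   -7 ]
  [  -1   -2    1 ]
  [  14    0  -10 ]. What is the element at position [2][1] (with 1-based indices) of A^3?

-19

Characteristic polynomial: s^3 + s^2 - 14s - 24 = (s - 4)(s + 2)(s + 3), so the eigenvalues are -3, -2, 4.
s=4: eigenvector (1, 0, 1).
s=-3: eigenvector (-1, 1, -2).
s=-2: eigenvector (0, 1, 0).
P = [[1, -1, 0], [0, 1, 1], [1, -2, 0]], D = diag(4, -3, -2), P⁻¹ = [[2, 0, -1], [1, 0, -1], [-1, 1, 1]].
A³ = P·diag(64, -27, -8)·P⁻¹ = [[155, 0, -91], [-19, -8, 19], [182, 0, -118]].
The requested entry is -19.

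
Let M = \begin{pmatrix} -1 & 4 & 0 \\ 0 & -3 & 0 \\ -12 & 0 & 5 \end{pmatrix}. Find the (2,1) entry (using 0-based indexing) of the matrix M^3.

Characteristic polynomial: r^3 - r^2 - 17r - 15 = (r - 5)(r + 1)(r + 3), so the eigenvalues are -3, -1, 5.
r=-1: eigenvector (1, 0, 2).
r=-3: eigenvector (-2, 1, -3).
r=5: eigenvector (0, 0, 1).
P = [[1, -2, 0], [0, 1, 0], [2, -3, 1]], D = diag(-1, -3, 5), P⁻¹ = [[1, 2, 0], [0, 1, 0], [-2, -1, 1]].
M³ = P·diag(-1, -27, 125)·P⁻¹ = [[-1, 52, 0], [0, -27, 0], [-252, -48, 125]].
The requested entry is -48.

-48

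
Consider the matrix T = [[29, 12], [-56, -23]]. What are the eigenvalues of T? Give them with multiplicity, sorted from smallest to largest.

1, 5

Characteristic polynomial: p(r) = r^2 - 6r + 5 = (r - 5)(r - 1).
Roots (with multiplicity): 1, 5.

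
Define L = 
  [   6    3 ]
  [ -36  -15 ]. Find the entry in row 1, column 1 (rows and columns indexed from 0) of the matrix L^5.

Characteristic polynomial: μ^2 + 9μ + 18 = (μ + 3)(μ + 6), so the eigenvalues are -6, -3.
μ=-6: eigenvector (-1, 4).
μ=-3: eigenvector (-1, 3).
P = [[-1, -1], [4, 3]], D = diag(-6, -3), P⁻¹ = [[3, 1], [-4, -1]].
L⁵ = P·diag(-7776, -243)·P⁻¹ = [[22356, 7533], [-90396, -30375]].
The requested entry is -30375.

-30375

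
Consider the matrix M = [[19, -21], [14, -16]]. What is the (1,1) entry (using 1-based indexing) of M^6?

Characteristic polynomial: r^2 - 3r - 10 = (r - 5)(r + 2), so the eigenvalues are -2, 5.
r=-2: eigenvector (1, 1).
r=5: eigenvector (-3, -2).
P = [[1, -3], [1, -2]], D = diag(-2, 5), P⁻¹ = [[-2, 3], [-1, 1]].
M⁶ = P·diag(64, 15625)·P⁻¹ = [[46747, -46683], [31122, -31058]].
The requested entry is 46747.

46747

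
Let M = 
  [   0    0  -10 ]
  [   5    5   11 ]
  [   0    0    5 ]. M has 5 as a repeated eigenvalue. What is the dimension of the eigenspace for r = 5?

1

M − 5I = [[-5, 0, -10], [5, 0, 11], [0, 0, 0]].
This matrix has rank 2, so its null space has dimension 3 − 2 = 1.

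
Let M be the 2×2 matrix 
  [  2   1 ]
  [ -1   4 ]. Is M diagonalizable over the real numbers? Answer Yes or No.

Characteristic polynomial: p(t) = t^2 - 6t + 9 = (t - 3)^2.
t = 3 has algebraic multiplicity 2; rank(M − 3I) = 1, so geometric multiplicity = 1.
Geometric multiplicity < algebraic multiplicity, so M is not diagonalizable.

No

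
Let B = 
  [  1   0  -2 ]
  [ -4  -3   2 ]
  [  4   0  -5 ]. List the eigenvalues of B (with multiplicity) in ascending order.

Characteristic polynomial: p(t) = t^3 + 7t^2 + 15t + 9 = (t + 1)(t + 3)^2.
Roots (with multiplicity): -3, -3, -1.

-3, -3, -1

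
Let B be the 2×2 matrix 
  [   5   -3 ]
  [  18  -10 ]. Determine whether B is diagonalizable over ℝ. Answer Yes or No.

Characteristic polynomial: p(μ) = μ^2 + 5μ + 4 = (μ + 1)(μ + 4).
All 2 eigenvalues are distinct, so B is diagonalizable.

Yes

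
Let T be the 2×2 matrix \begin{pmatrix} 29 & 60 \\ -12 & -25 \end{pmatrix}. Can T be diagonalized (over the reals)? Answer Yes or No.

Yes

Characteristic polynomial: p(μ) = μ^2 - 4μ - 5 = (μ - 5)(μ + 1).
All 2 eigenvalues are distinct, so T is diagonalizable.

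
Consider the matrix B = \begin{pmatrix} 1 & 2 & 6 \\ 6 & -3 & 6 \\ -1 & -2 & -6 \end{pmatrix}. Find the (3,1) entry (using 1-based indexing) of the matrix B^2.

-7

Characteristic polynomial: r^3 + 8r^2 + 15r = r(r + 3)(r + 5), so the eigenvalues are -5, -3, 0.
r=-5: eigenvector (1, 0, -1).
r=-3: eigenvector (1, 1, -1).
r=0: eigenvector (2, 2, -1).
P = [[1, 1, 2], [0, 1, 2], [-1, -1, -1]], D = diag(-5, -3, 0), P⁻¹ = [[1, -1, 0], [-2, 1, -2], [1, 0, 1]].
B² = P·diag(25, 9, 0)·P⁻¹ = [[7, -16, -18], [-18, 9, -18], [-7, 16, 18]].
The requested entry is -7.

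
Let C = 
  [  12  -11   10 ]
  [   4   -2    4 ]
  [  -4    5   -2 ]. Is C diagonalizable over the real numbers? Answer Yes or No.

Characteristic polynomial: p(s) = s^3 - 8s^2 + 20s - 16 = (s - 4)(s - 2)^2.
s = 2 has algebraic multiplicity 2; rank(C − 2I) = 2, so geometric multiplicity = 1.
Geometric multiplicity < algebraic multiplicity, so C is not diagonalizable.

No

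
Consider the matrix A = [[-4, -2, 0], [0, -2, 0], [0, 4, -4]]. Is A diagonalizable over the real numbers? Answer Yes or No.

Characteristic polynomial: p(r) = r^3 + 10r^2 + 32r + 32 = (r + 2)(r + 4)^2.
r = -4 has algebraic multiplicity 2; rank(A + 4I) = 1, so geometric multiplicity = 2.
Every eigenvalue has geometric = algebraic multiplicity, so A is diagonalizable.

Yes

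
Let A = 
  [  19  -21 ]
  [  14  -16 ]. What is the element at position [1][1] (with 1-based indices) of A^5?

9439

Characteristic polynomial: t^2 - 3t - 10 = (t - 5)(t + 2), so the eigenvalues are -2, 5.
t=5: eigenvector (3, 2).
t=-2: eigenvector (1, 1).
P = [[3, 1], [2, 1]], D = diag(5, -2), P⁻¹ = [[1, -1], [-2, 3]].
A⁵ = P·diag(3125, -32)·P⁻¹ = [[9439, -9471], [6314, -6346]].
The requested entry is 9439.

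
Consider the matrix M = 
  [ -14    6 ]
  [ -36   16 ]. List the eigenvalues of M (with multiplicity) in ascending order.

Characteristic polynomial: p(μ) = μ^2 - 2μ - 8 = (μ - 4)(μ + 2).
Roots (with multiplicity): -2, 4.

-2, 4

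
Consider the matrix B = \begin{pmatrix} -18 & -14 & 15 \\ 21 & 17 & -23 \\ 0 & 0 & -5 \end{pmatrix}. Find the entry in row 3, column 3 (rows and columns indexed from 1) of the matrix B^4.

Characteristic polynomial: t^3 + 6t^2 - 7t - 60 = (t - 3)(t + 4)(t + 5), so the eigenvalues are -5, -4, 3.
t=3: eigenvector (-2, 3, 0).
t=-4: eigenvector (1, -1, 0).
t=-5: eigenvector (-1, 2, 1).
P = [[-2, 1, -1], [3, -1, 2], [0, 0, 1]], D = diag(3, -4, -5), P⁻¹ = [[1, 1, -1], [3, 2, -1], [0, 0, 1]].
B⁴ = P·diag(81, 256, 625)·P⁻¹ = [[606, 350, -719], [-525, -269, 1263], [0, 0, 625]].
The requested entry is 625.

625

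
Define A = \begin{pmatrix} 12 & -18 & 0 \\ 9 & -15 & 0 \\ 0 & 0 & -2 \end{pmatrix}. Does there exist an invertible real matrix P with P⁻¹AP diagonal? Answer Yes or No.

Characteristic polynomial: p(t) = t^3 + 5t^2 - 12t - 36 = (t - 3)(t + 2)(t + 6).
All 3 eigenvalues are distinct, so A is diagonalizable.

Yes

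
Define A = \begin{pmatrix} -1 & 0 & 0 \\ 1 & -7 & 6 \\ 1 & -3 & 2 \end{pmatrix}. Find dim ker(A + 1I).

1

A + 1I = [[0, 0, 0], [1, -6, 6], [1, -3, 3]].
This matrix has rank 2, so its null space has dimension 3 − 2 = 1.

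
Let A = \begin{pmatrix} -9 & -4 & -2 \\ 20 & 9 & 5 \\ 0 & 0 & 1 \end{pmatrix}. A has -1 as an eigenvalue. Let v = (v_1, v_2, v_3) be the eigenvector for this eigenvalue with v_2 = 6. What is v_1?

A + 1I = [[-8, -4, -2], [20, 10, 5], [0, 0, 2]].
Solving (A + 1I)v = 0 gives the eigenspace spanned by (-3, 6, 0).
With v_2 = 6, v = (-3, 6, 0), so v_1 = -3.

-3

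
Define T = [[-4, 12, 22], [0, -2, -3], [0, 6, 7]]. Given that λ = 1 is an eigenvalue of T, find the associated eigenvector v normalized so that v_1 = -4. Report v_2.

2

T − 1I = [[-5, 12, 22], [0, -3, -3], [0, 6, 6]].
Solving (T − 1I)v = 0 gives the eigenspace spanned by (-4, 2, -2).
With v_1 = -4, v = (-4, 2, -2), so v_2 = 2.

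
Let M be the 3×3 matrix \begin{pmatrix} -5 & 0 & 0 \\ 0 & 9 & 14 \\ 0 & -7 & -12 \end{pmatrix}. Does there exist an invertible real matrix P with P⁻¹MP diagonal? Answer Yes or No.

Characteristic polynomial: p(λ) = λ^3 + 8λ^2 + 5λ - 50 = (λ - 2)(λ + 5)^2.
λ = -5 has algebraic multiplicity 2; rank(M + 5I) = 1, so geometric multiplicity = 2.
Every eigenvalue has geometric = algebraic multiplicity, so M is diagonalizable.

Yes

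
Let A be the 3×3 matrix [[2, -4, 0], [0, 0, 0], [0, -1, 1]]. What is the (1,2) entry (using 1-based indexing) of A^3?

-16

Characteristic polynomial: r^3 - 3r^2 + 2r = r(r - 2)(r - 1), so the eigenvalues are 0, 1, 2.
r=1: eigenvector (0, 0, 1).
r=0: eigenvector (2, 1, 1).
r=2: eigenvector (1, 0, 0).
P = [[0, 2, 1], [0, 1, 0], [1, 1, 0]], D = diag(1, 0, 2), P⁻¹ = [[0, -1, 1], [0, 1, 0], [1, -2, 0]].
A³ = P·diag(1, 0, 8)·P⁻¹ = [[8, -16, 0], [0, 0, 0], [0, -1, 1]].
The requested entry is -16.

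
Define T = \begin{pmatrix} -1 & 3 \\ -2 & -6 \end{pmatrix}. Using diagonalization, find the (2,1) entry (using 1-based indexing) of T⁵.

-1562

Characteristic polynomial: s^2 + 7s + 12 = (s + 3)(s + 4), so the eigenvalues are -4, -3.
s=-3: eigenvector (3, -2).
s=-4: eigenvector (1, -1).
P = [[3, 1], [-2, -1]], D = diag(-3, -4), P⁻¹ = [[1, 1], [-2, -3]].
T⁵ = P·diag(-243, -1024)·P⁻¹ = [[1319, 2343], [-1562, -2586]].
The requested entry is -1562.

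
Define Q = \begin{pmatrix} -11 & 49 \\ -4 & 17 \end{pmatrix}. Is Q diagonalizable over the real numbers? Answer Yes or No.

No

Characteristic polynomial: p(s) = s^2 - 6s + 9 = (s - 3)^2.
s = 3 has algebraic multiplicity 2; rank(Q − 3I) = 1, so geometric multiplicity = 1.
Geometric multiplicity < algebraic multiplicity, so Q is not diagonalizable.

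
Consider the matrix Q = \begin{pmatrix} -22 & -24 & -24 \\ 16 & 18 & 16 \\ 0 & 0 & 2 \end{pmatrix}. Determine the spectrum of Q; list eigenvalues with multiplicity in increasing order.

Characteristic polynomial: p(r) = r^3 + 2r^2 - 20r + 24 = (r - 2)^2(r + 6).
Roots (with multiplicity): -6, 2, 2.

-6, 2, 2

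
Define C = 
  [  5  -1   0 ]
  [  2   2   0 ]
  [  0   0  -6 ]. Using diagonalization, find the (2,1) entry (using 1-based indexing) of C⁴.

Characteristic polynomial: λ^3 - λ^2 - 30λ + 72 = (λ - 4)(λ - 3)(λ + 6), so the eigenvalues are -6, 3, 4.
λ=3: eigenvector (-1, -2, 0).
λ=-6: eigenvector (0, 0, 1).
λ=4: eigenvector (1, 1, 0).
P = [[-1, 0, 1], [-2, 0, 1], [0, 1, 0]], D = diag(3, -6, 4), P⁻¹ = [[1, -1, 0], [0, 0, 1], [2, -1, 0]].
C⁴ = P·diag(81, 1296, 256)·P⁻¹ = [[431, -175, 0], [350, -94, 0], [0, 0, 1296]].
The requested entry is 350.

350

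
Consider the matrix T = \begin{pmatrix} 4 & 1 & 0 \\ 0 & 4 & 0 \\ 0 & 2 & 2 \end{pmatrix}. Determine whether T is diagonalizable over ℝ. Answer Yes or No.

No

Characteristic polynomial: p(r) = r^3 - 10r^2 + 32r - 32 = (r - 4)^2(r - 2).
r = 4 has algebraic multiplicity 2; rank(T − 4I) = 2, so geometric multiplicity = 1.
Geometric multiplicity < algebraic multiplicity, so T is not diagonalizable.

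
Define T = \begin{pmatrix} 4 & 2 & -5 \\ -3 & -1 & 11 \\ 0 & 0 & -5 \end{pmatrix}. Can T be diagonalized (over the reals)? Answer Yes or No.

Yes

Characteristic polynomial: p(s) = s^3 + 2s^2 - 13s + 10 = (s - 2)(s - 1)(s + 5).
All 3 eigenvalues are distinct, so T is diagonalizable.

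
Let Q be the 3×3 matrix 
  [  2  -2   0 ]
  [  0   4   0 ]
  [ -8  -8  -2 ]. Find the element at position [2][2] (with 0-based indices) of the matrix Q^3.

Characteristic polynomial: s^3 - 4s^2 - 4s + 16 = (s - 4)(s - 2)(s + 2), so the eigenvalues are -2, 2, 4.
s=2: eigenvector (1, 0, -2).
s=4: eigenvector (-1, 1, 0).
s=-2: eigenvector (0, 0, 1).
P = [[1, -1, 0], [0, 1, 0], [-2, 0, 1]], D = diag(2, 4, -2), P⁻¹ = [[1, 1, 0], [0, 1, 0], [2, 2, 1]].
Q³ = P·diag(8, 64, -8)·P⁻¹ = [[8, -56, 0], [0, 64, 0], [-32, -32, -8]].
The requested entry is -8.

-8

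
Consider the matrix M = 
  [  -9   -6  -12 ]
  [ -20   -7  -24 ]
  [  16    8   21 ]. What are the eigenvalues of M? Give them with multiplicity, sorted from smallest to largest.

-3, 3, 5

Characteristic polynomial: p(t) = t^3 - 5t^2 - 9t + 45 = (t - 5)(t - 3)(t + 3).
Roots (with multiplicity): -3, 3, 5.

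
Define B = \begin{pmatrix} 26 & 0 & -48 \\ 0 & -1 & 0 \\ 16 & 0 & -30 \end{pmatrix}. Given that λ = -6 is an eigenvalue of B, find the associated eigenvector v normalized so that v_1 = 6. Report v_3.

B + 6I = [[32, 0, -48], [0, 5, 0], [16, 0, -24]].
Solving (B + 6I)v = 0 gives the eigenspace spanned by (6, 0, 4).
With v_1 = 6, v = (6, 0, 4), so v_3 = 4.

4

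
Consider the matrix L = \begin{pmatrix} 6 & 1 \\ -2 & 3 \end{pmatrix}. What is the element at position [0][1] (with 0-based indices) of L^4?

369

Characteristic polynomial: λ^2 - 9λ + 20 = (λ - 5)(λ - 4), so the eigenvalues are 4, 5.
λ=4: eigenvector (-1, 2).
λ=5: eigenvector (1, -1).
P = [[-1, 1], [2, -1]], D = diag(4, 5), P⁻¹ = [[1, 1], [2, 1]].
L⁴ = P·diag(256, 625)·P⁻¹ = [[994, 369], [-738, -113]].
The requested entry is 369.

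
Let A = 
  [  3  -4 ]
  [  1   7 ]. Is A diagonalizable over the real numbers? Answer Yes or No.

No

Characteristic polynomial: p(s) = s^2 - 10s + 25 = (s - 5)^2.
s = 5 has algebraic multiplicity 2; rank(A − 5I) = 1, so geometric multiplicity = 1.
Geometric multiplicity < algebraic multiplicity, so A is not diagonalizable.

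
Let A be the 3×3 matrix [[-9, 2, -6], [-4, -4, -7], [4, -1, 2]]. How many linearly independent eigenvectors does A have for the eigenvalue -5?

1

A + 5I = [[-4, 2, -6], [-4, 1, -7], [4, -1, 7]].
This matrix has rank 2, so its null space has dimension 3 − 2 = 1.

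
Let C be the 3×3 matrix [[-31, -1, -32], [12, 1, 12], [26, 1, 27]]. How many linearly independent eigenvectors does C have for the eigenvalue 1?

C − 1I = [[-32, -1, -32], [12, 0, 12], [26, 1, 26]].
This matrix has rank 2, so its null space has dimension 3 − 2 = 1.

1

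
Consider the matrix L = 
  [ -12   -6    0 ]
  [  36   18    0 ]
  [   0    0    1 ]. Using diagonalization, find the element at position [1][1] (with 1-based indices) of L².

-72

Characteristic polynomial: μ^3 - 7μ^2 + 6μ = μ(μ - 6)(μ - 1), so the eigenvalues are 0, 1, 6.
μ=0: eigenvector (1, -2, 0).
μ=6: eigenvector (-1, 3, 0).
μ=1: eigenvector (0, 0, 1).
P = [[1, -1, 0], [-2, 3, 0], [0, 0, 1]], D = diag(0, 6, 1), P⁻¹ = [[3, 1, 0], [2, 1, 0], [0, 0, 1]].
L² = P·diag(0, 36, 1)·P⁻¹ = [[-72, -36, 0], [216, 108, 0], [0, 0, 1]].
The requested entry is -72.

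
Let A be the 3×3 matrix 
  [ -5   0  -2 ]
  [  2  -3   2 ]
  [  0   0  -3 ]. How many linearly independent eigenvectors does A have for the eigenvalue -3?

2

A + 3I = [[-2, 0, -2], [2, 0, 2], [0, 0, 0]].
This matrix has rank 1, so its null space has dimension 3 − 1 = 2.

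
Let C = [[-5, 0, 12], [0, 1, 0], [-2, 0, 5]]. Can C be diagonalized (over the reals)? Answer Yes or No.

Characteristic polynomial: p(r) = r^3 - r^2 - r + 1 = (r - 1)^2(r + 1).
r = 1 has algebraic multiplicity 2; rank(C − 1I) = 1, so geometric multiplicity = 2.
Every eigenvalue has geometric = algebraic multiplicity, so C is diagonalizable.

Yes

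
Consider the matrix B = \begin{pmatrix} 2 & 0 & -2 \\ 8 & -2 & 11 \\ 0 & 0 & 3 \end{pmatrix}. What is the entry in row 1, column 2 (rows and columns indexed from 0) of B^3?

29

Characteristic polynomial: t^3 - 3t^2 - 4t + 12 = (t - 3)(t - 2)(t + 2), so the eigenvalues are -2, 2, 3.
t=3: eigenvector (-2, -1, 1).
t=-2: eigenvector (0, 1, 0).
t=2: eigenvector (1, 2, 0).
P = [[-2, 0, 1], [-1, 1, 2], [1, 0, 0]], D = diag(3, -2, 2), P⁻¹ = [[0, 0, 1], [-2, 1, -3], [1, 0, 2]].
B³ = P·diag(27, -8, 8)·P⁻¹ = [[8, 0, -38], [32, -8, 29], [0, 0, 27]].
The requested entry is 29.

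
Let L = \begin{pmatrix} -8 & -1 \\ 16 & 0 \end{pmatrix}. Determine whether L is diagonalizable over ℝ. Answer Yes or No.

Characteristic polynomial: p(r) = r^2 + 8r + 16 = (r + 4)^2.
r = -4 has algebraic multiplicity 2; rank(L + 4I) = 1, so geometric multiplicity = 1.
Geometric multiplicity < algebraic multiplicity, so L is not diagonalizable.

No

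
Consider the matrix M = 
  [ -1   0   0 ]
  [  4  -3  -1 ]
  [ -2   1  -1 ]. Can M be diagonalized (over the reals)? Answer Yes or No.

Characteristic polynomial: p(λ) = λ^3 + 5λ^2 + 8λ + 4 = (λ + 1)(λ + 2)^2.
λ = -2 has algebraic multiplicity 2; rank(M + 2I) = 2, so geometric multiplicity = 1.
Geometric multiplicity < algebraic multiplicity, so M is not diagonalizable.

No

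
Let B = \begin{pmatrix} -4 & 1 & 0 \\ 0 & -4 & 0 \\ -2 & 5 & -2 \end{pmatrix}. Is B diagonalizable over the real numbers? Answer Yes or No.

No

Characteristic polynomial: p(t) = t^3 + 10t^2 + 32t + 32 = (t + 2)(t + 4)^2.
t = -4 has algebraic multiplicity 2; rank(B + 4I) = 2, so geometric multiplicity = 1.
Geometric multiplicity < algebraic multiplicity, so B is not diagonalizable.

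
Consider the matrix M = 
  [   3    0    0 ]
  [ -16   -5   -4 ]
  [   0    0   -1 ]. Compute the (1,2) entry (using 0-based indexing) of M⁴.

624

Characteristic polynomial: λ^3 + 3λ^2 - 13λ - 15 = (λ - 3)(λ + 1)(λ + 5), so the eigenvalues are -5, -1, 3.
λ=-1: eigenvector (0, -1, 1).
λ=-5: eigenvector (0, 1, 0).
λ=3: eigenvector (1, -2, 0).
P = [[0, 0, 1], [-1, 1, -2], [1, 0, 0]], D = diag(-1, -5, 3), P⁻¹ = [[0, 0, 1], [2, 1, 1], [1, 0, 0]].
M⁴ = P·diag(1, 625, 81)·P⁻¹ = [[81, 0, 0], [1088, 625, 624], [0, 0, 1]].
The requested entry is 624.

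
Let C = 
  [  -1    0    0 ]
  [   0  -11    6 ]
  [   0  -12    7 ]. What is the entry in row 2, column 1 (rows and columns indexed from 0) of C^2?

48

Characteristic polynomial: μ^3 + 5μ^2 - μ - 5 = (μ - 1)(μ + 1)(μ + 5), so the eigenvalues are -5, -1, 1.
μ=-1: eigenvector (1, 0, 0).
μ=1: eigenvector (0, 1, 2).
μ=-5: eigenvector (0, 1, 1).
P = [[1, 0, 0], [0, 1, 1], [0, 2, 1]], D = diag(-1, 1, -5), P⁻¹ = [[1, 0, 0], [0, -1, 1], [0, 2, -1]].
C² = P·diag(1, 1, 25)·P⁻¹ = [[1, 0, 0], [0, 49, -24], [0, 48, -23]].
The requested entry is 48.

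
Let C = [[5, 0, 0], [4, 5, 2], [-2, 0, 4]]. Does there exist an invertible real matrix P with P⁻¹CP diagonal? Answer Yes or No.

Yes

Characteristic polynomial: p(s) = s^3 - 14s^2 + 65s - 100 = (s - 5)^2(s - 4).
s = 5 has algebraic multiplicity 2; rank(C − 5I) = 1, so geometric multiplicity = 2.
Every eigenvalue has geometric = algebraic multiplicity, so C is diagonalizable.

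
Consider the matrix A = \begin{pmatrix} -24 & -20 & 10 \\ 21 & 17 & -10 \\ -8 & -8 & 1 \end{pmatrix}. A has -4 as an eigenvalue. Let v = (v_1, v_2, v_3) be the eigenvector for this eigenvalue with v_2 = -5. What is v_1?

A + 4I = [[-20, -20, 10], [21, 21, -10], [-8, -8, 5]].
Solving (A + 4I)v = 0 gives the eigenspace spanned by (5, -5, 0).
With v_2 = -5, v = (5, -5, 0), so v_1 = 5.

5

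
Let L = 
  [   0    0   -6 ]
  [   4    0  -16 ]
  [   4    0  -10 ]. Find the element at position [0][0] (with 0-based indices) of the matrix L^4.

Characteristic polynomial: λ^3 + 10λ^2 + 24λ = λ(λ + 4)(λ + 6), so the eigenvalues are -6, -4, 0.
λ=-6: eigenvector (1, 2, 1).
λ=0: eigenvector (0, 1, 0).
λ=-4: eigenvector (3, 5, 2).
P = [[1, 0, 3], [2, 1, 5], [1, 0, 2]], D = diag(-6, 0, -4), P⁻¹ = [[-2, 0, 3], [-1, 1, -1], [1, 0, -1]].
L⁴ = P·diag(1296, 0, 256)·P⁻¹ = [[-1824, 0, 3120], [-3904, 0, 6496], [-2080, 0, 3376]].
The requested entry is -1824.

-1824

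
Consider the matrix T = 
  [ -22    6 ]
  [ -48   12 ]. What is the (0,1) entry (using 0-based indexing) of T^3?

Characteristic polynomial: s^2 + 10s + 24 = (s + 4)(s + 6), so the eigenvalues are -6, -4.
s=-4: eigenvector (1, 3).
s=-6: eigenvector (-3, -8).
P = [[1, -3], [3, -8]], D = diag(-4, -6), P⁻¹ = [[-8, 3], [-3, 1]].
T³ = P·diag(-64, -216)·P⁻¹ = [[-1432, 456], [-3648, 1152]].
The requested entry is 456.

456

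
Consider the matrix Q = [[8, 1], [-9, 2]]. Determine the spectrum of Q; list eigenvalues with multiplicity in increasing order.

Characteristic polynomial: p(s) = s^2 - 10s + 25 = (s - 5)^2.
Roots (with multiplicity): 5, 5.

5, 5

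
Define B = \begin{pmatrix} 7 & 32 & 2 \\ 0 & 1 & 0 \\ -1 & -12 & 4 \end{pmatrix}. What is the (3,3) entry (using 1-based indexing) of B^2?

14

Characteristic polynomial: r^3 - 12r^2 + 41r - 30 = (r - 6)(r - 5)(r - 1), so the eigenvalues are 1, 5, 6.
r=6: eigenvector (-2, 0, 1).
r=1: eigenvector (-6, 1, 2).
r=5: eigenvector (-1, 0, 1).
P = [[-2, -6, -1], [0, 1, 0], [1, 2, 1]], D = diag(6, 1, 5), P⁻¹ = [[-1, -4, -1], [0, 1, 0], [1, 2, 2]].
B² = P·diag(36, 1, 25)·P⁻¹ = [[47, 232, 22], [0, 1, 0], [-11, -92, 14]].
The requested entry is 14.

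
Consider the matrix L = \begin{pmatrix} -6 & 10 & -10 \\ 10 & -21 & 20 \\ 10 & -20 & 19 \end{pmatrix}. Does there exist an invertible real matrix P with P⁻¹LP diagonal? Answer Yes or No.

Characteristic polynomial: p(λ) = λ^3 + 8λ^2 + 13λ + 6 = (λ + 1)^2(λ + 6).
λ = -1 has algebraic multiplicity 2; rank(L + 1I) = 1, so geometric multiplicity = 2.
Every eigenvalue has geometric = algebraic multiplicity, so L is diagonalizable.

Yes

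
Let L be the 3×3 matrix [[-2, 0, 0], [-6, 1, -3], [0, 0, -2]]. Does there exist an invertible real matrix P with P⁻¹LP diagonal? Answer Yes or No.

Characteristic polynomial: p(λ) = λ^3 + 3λ^2 - 4 = (λ - 1)(λ + 2)^2.
λ = -2 has algebraic multiplicity 2; rank(L + 2I) = 1, so geometric multiplicity = 2.
Every eigenvalue has geometric = algebraic multiplicity, so L is diagonalizable.

Yes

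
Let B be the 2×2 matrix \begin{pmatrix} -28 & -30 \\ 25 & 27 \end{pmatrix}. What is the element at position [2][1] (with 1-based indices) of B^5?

1375

Characteristic polynomial: s^2 + s - 6 = (s - 2)(s + 3), so the eigenvalues are -3, 2.
s=-3: eigenvector (6, -5).
s=2: eigenvector (-1, 1).
P = [[6, -1], [-5, 1]], D = diag(-3, 2), P⁻¹ = [[1, 1], [5, 6]].
B⁵ = P·diag(-243, 32)·P⁻¹ = [[-1618, -1650], [1375, 1407]].
The requested entry is 1375.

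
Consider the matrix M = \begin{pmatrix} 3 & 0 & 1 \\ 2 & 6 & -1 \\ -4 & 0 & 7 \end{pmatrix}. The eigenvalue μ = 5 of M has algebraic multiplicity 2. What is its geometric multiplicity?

1

M − 5I = [[-2, 0, 1], [2, 1, -1], [-4, 0, 2]].
This matrix has rank 2, so its null space has dimension 3 − 2 = 1.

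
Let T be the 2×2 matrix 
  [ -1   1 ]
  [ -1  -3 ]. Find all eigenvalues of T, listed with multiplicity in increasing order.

-2, -2

Characteristic polynomial: p(μ) = μ^2 + 4μ + 4 = (μ + 2)^2.
Roots (with multiplicity): -2, -2.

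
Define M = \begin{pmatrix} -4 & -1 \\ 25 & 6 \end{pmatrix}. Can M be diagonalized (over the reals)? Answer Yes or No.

No

Characteristic polynomial: p(r) = r^2 - 2r + 1 = (r - 1)^2.
r = 1 has algebraic multiplicity 2; rank(M − 1I) = 1, so geometric multiplicity = 1.
Geometric multiplicity < algebraic multiplicity, so M is not diagonalizable.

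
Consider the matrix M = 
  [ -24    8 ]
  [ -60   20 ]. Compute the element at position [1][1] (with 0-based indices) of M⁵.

Characteristic polynomial: r^2 + 4r = r(r + 4), so the eigenvalues are -4, 0.
r=-4: eigenvector (-2, -5).
r=0: eigenvector (1, 3).
P = [[-2, 1], [-5, 3]], D = diag(-4, 0), P⁻¹ = [[-3, 1], [-5, 2]].
M⁵ = P·diag(-1024, 0)·P⁻¹ = [[-6144, 2048], [-15360, 5120]].
The requested entry is 5120.

5120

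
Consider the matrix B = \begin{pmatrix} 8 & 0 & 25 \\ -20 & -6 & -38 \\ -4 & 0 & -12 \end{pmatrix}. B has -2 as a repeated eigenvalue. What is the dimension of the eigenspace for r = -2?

B + 2I = [[10, 0, 25], [-20, -4, -38], [-4, 0, -10]].
This matrix has rank 2, so its null space has dimension 3 − 2 = 1.

1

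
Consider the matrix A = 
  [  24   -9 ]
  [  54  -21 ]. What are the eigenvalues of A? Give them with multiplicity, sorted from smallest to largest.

-3, 6

Characteristic polynomial: p(μ) = μ^2 - 3μ - 18 = (μ - 6)(μ + 3).
Roots (with multiplicity): -3, 6.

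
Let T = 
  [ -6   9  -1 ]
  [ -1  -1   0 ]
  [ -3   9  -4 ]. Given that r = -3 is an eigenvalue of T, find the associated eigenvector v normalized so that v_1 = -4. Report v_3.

-6

T + 3I = [[-3, 9, -1], [-1, 2, 0], [-3, 9, -1]].
Solving (T + 3I)v = 0 gives the eigenspace spanned by (-4, -2, -6).
With v_1 = -4, v = (-4, -2, -6), so v_3 = -6.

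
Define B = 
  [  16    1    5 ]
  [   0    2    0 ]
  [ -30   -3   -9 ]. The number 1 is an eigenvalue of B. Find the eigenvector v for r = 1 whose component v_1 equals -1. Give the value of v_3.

3

B − 1I = [[15, 1, 5], [0, 1, 0], [-30, -3, -10]].
Solving (B − 1I)v = 0 gives the eigenspace spanned by (-1, 0, 3).
With v_1 = -1, v = (-1, 0, 3), so v_3 = 3.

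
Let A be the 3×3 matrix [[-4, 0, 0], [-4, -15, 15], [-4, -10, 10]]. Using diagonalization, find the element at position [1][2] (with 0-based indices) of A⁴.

-1875

Characteristic polynomial: t^3 + 9t^2 + 20t = t(t + 4)(t + 5), so the eigenvalues are -5, -4, 0.
t=-4: eigenvector (1, 1, 1).
t=-5: eigenvector (0, 3, 2).
t=0: eigenvector (0, 1, 1).
P = [[1, 0, 0], [1, 3, 1], [1, 2, 1]], D = diag(-4, -5, 0), P⁻¹ = [[1, 0, 0], [0, 1, -1], [-1, -2, 3]].
A⁴ = P·diag(256, 625, 0)·P⁻¹ = [[256, 0, 0], [256, 1875, -1875], [256, 1250, -1250]].
The requested entry is -1875.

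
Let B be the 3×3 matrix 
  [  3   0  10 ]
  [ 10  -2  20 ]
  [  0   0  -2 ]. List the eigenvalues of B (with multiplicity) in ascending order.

Characteristic polynomial: p(r) = r^3 + r^2 - 8r - 12 = (r - 3)(r + 2)^2.
Roots (with multiplicity): -2, -2, 3.

-2, -2, 3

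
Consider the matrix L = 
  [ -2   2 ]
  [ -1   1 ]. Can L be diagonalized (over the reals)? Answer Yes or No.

Characteristic polynomial: p(s) = s^2 + s = s(s + 1).
All 2 eigenvalues are distinct, so L is diagonalizable.

Yes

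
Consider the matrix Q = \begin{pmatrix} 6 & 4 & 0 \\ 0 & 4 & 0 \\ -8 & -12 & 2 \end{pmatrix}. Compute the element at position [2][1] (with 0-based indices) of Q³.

Characteristic polynomial: t^3 - 12t^2 + 44t - 48 = (t - 6)(t - 4)(t - 2), so the eigenvalues are 2, 4, 6.
t=4: eigenvector (-2, 1, 2).
t=6: eigenvector (-1, 0, 2).
t=2: eigenvector (0, 0, -1).
P = [[-2, -1, 0], [1, 0, 0], [2, 2, -1]], D = diag(4, 6, 2), P⁻¹ = [[0, 1, 0], [-1, -2, 0], [-2, -2, -1]].
Q³ = P·diag(64, 216, 8)·P⁻¹ = [[216, 304, 0], [0, 64, 0], [-416, -720, 8]].
The requested entry is -720.

-720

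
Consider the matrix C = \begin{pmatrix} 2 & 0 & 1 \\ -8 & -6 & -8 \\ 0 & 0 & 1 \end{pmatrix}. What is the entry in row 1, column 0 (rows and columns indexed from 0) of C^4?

1280

Characteristic polynomial: λ^3 + 3λ^2 - 16λ + 12 = (λ - 2)(λ - 1)(λ + 6), so the eigenvalues are -6, 1, 2.
λ=2: eigenvector (1, -1, 0).
λ=-6: eigenvector (0, 1, 0).
λ=1: eigenvector (-1, 0, 1).
P = [[1, 0, -1], [-1, 1, 0], [0, 0, 1]], D = diag(2, -6, 1), P⁻¹ = [[1, 0, 1], [1, 1, 1], [0, 0, 1]].
C⁴ = P·diag(16, 1296, 1)·P⁻¹ = [[16, 0, 15], [1280, 1296, 1280], [0, 0, 1]].
The requested entry is 1280.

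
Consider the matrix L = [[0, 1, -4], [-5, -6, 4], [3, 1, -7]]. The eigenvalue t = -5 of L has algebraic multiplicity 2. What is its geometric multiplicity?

1

L + 5I = [[5, 1, -4], [-5, -1, 4], [3, 1, -2]].
This matrix has rank 2, so its null space has dimension 3 − 2 = 1.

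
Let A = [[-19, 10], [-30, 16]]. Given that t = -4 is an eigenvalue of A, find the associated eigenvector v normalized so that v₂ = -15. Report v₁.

-10

A + 4I = [[-15, 10], [-30, 20]].
Solving (A + 4I)v = 0 gives the eigenspace spanned by (-10, -15).
With v₂ = -15, v = (-10, -15), so v₁ = -10.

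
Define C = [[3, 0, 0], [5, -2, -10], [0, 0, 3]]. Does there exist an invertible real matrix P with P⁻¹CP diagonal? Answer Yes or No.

Characteristic polynomial: p(r) = r^3 - 4r^2 - 3r + 18 = (r - 3)^2(r + 2).
r = 3 has algebraic multiplicity 2; rank(C − 3I) = 1, so geometric multiplicity = 2.
Every eigenvalue has geometric = algebraic multiplicity, so C is diagonalizable.

Yes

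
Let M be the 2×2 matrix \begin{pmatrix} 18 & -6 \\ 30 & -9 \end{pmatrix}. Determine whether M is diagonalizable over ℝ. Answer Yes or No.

Characteristic polynomial: p(μ) = μ^2 - 9μ + 18 = (μ - 6)(μ - 3).
All 2 eigenvalues are distinct, so M is diagonalizable.

Yes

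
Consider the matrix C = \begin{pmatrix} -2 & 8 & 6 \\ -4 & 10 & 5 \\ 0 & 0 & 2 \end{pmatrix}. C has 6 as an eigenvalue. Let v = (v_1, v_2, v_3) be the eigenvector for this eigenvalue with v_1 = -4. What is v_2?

-4

C − 6I = [[-8, 8, 6], [-4, 4, 5], [0, 0, -4]].
Solving (C − 6I)v = 0 gives the eigenspace spanned by (-4, -4, 0).
With v_1 = -4, v = (-4, -4, 0), so v_2 = -4.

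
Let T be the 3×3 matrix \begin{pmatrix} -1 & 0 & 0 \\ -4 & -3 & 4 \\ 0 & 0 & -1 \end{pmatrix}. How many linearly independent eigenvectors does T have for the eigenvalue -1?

2

T + 1I = [[0, 0, 0], [-4, -2, 4], [0, 0, 0]].
This matrix has rank 1, so its null space has dimension 3 − 1 = 2.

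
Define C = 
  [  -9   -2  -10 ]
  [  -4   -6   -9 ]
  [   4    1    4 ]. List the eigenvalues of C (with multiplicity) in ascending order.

-5, -5, -1

Characteristic polynomial: p(t) = t^3 + 11t^2 + 35t + 25 = (t + 1)(t + 5)^2.
Roots (with multiplicity): -5, -5, -1.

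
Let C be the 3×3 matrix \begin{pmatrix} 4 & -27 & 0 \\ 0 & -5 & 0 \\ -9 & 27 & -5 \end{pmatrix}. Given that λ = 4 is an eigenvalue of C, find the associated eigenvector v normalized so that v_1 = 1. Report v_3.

-1

C − 4I = [[0, -27, 0], [0, -9, 0], [-9, 27, -9]].
Solving (C − 4I)v = 0 gives the eigenspace spanned by (1, 0, -1).
With v_1 = 1, v = (1, 0, -1), so v_3 = -1.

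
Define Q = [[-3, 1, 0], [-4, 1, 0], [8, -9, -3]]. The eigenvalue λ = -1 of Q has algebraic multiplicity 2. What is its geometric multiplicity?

Q + 1I = [[-2, 1, 0], [-4, 2, 0], [8, -9, -2]].
This matrix has rank 2, so its null space has dimension 3 − 2 = 1.

1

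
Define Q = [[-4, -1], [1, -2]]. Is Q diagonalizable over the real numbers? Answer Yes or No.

Characteristic polynomial: p(s) = s^2 + 6s + 9 = (s + 3)^2.
s = -3 has algebraic multiplicity 2; rank(Q + 3I) = 1, so geometric multiplicity = 1.
Geometric multiplicity < algebraic multiplicity, so Q is not diagonalizable.

No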